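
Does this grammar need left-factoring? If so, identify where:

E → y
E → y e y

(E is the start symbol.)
Left-factoring is needed when two productions for the same non-terminal
share a common prefix on the right-hand side.

Productions for E:
  E → y
  E → y e y

Found common prefix 'y' in productions for E

Answer: Yes, E has productions with common prefix 'y'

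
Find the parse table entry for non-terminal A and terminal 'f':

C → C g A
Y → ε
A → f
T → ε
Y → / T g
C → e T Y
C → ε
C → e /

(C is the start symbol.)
A → f

To find M[A, 'f'], we find productions for A where 'f' is in the predict set (PREDICT(N → α) = (FIRST(α) \ {ε}) ∪ (FOLLOW(N) if α ⇒* ε)).

A → f: PREDICT = { 'f' }
  'f' is in predict set, so this production goes in M[A, 'f']

M[A, 'f'] = A → f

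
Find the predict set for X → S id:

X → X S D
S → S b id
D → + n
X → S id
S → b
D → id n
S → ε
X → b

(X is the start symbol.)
{ 'b', 'id' }

PREDICT(X → S id) = (FIRST(RHS) \ {ε}) ∪ (FOLLOW(X) if ε ∈ FIRST(RHS), i.e. RHS ⇒* ε)
FIRST(S) = { 'b', ε }
FIRST(S id) = { 'b', 'id' }
ε ∉ FIRST(S id), so FOLLOW(X) is not added.
PREDICT(X → S id) = { 'b', 'id' }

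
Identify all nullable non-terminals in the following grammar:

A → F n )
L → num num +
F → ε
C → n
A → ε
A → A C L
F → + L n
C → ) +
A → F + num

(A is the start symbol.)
ε-productions: F → ε, A → ε
So F, A are immediately nullable.
No further non-terminal can be added: every production for the remaining non-terminals contains a terminal or a non-nullable non-terminal.
Nullable = { 'A', 'F' }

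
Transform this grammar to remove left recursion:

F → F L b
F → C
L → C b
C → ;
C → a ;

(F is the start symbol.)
F → C F'
F' → L b F'
F' → ε
L → C b
C → ;
C → a ;

F is directly left-recursive. The standard transformation for
  A → A α₁ | ... | A α_m | β₁ | ... | β_n
is
  A  → β₁ A' | ... | β_n A'
  A' → α₁ A' | ... | α_m A' | ε

F → C becomes F → C F'
F → F L b becomes F' → L b F'
Add F' → ε

Productions for other non-terminals are unchanged:
  L → C b
  C → ;
  C → a ;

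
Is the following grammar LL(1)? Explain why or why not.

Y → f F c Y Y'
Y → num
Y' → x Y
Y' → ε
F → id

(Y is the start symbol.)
Relevant sets:
  FOLLOW(Y') = { $, 'x' }

For Y:
  PREDICT(Y → f F c Y Y') = { 'f' }
  PREDICT(Y → num) = { 'num' }
For Y':
  PREDICT(Y' → x Y) = { 'x' }
  PREDICT(Y' → ε) = { $, 'x' }
F has a single production, so nothing to check there.

Conflict found: Predict set conflict for Y': { 'x' }
The grammar is NOT LL(1).

Answer: No. Predict set conflict for Y': { 'x' }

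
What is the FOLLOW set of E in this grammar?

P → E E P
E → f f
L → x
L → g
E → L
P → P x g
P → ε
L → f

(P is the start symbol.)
To compute FOLLOW(E), find every occurrence of E on a right-hand side N → α E β: add FIRST(β) \ {ε}, and if β is empty or nullable also add FOLLOW(N). Iterate to a fixed point.

In P → E E P: E is followed by E P, add FIRST(E P) \ {ε} = { 'f', 'g', 'x' }
In P → E E P: E is followed by P, add FIRST(P) \ {ε} = { 'f', 'g', 'x' }
  P is nullable, so also add FOLLOW(P)

The FOLLOW sets referred to above (computed the same way, to a fixed point):
  FOLLOW(P) = { $, 'x' }

Taking the union: FOLLOW(E) = { $, 'f', 'g', 'x' }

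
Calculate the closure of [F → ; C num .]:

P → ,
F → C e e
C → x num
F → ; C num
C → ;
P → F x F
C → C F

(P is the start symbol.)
{ [F → ; C num .] }

Start with: [F → ; C num .]
The dot is at the end, so nothing is added.

CLOSURE = { [F → ; C num .] }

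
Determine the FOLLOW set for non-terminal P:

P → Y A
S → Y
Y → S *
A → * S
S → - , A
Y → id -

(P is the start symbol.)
{ $ }

P is the start symbol, so $ ∈ FOLLOW(P).
P does not occur on any right-hand side.

Taking the union: FOLLOW(P) = { $ }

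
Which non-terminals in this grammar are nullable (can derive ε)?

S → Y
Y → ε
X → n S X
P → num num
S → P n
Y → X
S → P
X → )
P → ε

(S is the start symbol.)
A non-terminal is nullable if it can derive ε (the empty string): either it has an ε-production, or it has a production whose right-hand side consists entirely of nullable non-terminals.

ε-productions: Y → ε, P → ε
So Y, P are immediately nullable.
S → Y: every symbol on the right is nullable, so S is nullable too.
No further non-terminal can be added: every production for the remaining non-terminals contains a terminal or a non-nullable non-terminal.
Nullable = { 'P', 'S', 'Y' }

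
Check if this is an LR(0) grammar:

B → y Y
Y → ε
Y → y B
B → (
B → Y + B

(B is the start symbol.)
A grammar is LR(0) if no state in the canonical LR(0) collection has:
  - both a shift item (dot before a terminal) and a complete item (shift-reduce conflict), or
  - two or more complete items (reduce-reduce conflict; the accept item [B' → B .] counts as a complete item here).

Augment with B' → B and build the canonical LR(0) collection (I0 = CLOSURE({[B' → . B]}), then GOTO on every symbol after a dot until no new states appear). It has 9 states:
  I0: { [B → . (], [B → . Y + B], [B → . y Y], [B' → . B], [Y → . y B], [Y → .] }  — shift, reduce
  I1: { [B → ( .] }  — reduce
  I2: { [B' → B .] }  — accept
  I3: { [B → Y . + B] }  — shift
  I4: { [B → . (], [B → . Y + B], [B → . y Y], [B → y . Y], [Y → . y B], [Y → .], [Y → y . B] }  — shift, reduce
  I5: { [Y → y B .] }  — reduce
  I6: { [B → Y . + B], [B → y Y .] }  — shift, reduce
  I7: { [B → . (], [B → . Y + B], [B → . y Y], [B → Y + . B], [Y → . y B], [Y → .] }  — shift, reduce
  I8: { [B → Y + B .] }  — reduce

Conflict in state I0:
  Shift-reduce conflict between [Y → .] and [B → . (]
So the grammar is NOT LR(0).

Answer: No. Shift-reduce conflict between [Y → .] and [B → . (]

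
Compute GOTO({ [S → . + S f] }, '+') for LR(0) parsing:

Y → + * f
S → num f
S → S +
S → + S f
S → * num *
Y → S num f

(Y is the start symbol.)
GOTO(I, '+') = CLOSURE({ [A → αX.β] : [A → α.Xβ] ∈ I, X = '+' })

Items with dot before '+', with the dot advanced:
  [S → . + S f] → [S → + . S f]
Closure of the advanced items:
  [S → + . S f] has the dot before S: add [S → . num f], [S → . S +], [S → . + S f], [S → . * num *]

GOTO = { [S → + . S f], [S → . * num *], [S → . + S f], [S → . S +], [S → . num f] }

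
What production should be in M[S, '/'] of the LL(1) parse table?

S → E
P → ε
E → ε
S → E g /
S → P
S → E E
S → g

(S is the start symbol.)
To find M[S, '/'], we find productions for S where '/' is in the predict set (PREDICT(N → α) = (FIRST(α) \ {ε}) ∪ (FOLLOW(N) if α ⇒* ε)).

Relevant sets:
  FIRST(E) = { ε }
  FIRST(P) = { ε }
  FOLLOW(S) = { $ }

S → E: PREDICT = { $ }
S → E g /: PREDICT = { 'g' }
S → P: PREDICT = { $ }
S → E E: PREDICT = { $ }
S → g: PREDICT = { 'g' }

M[S, '/'] is empty (no production applies)

Answer: Empty (error entry)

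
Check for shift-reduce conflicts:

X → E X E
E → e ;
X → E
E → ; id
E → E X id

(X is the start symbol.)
Yes — I2: [X → E .] vs [E → . ; id]; I7: [X → E X E .] vs [E → . ; id]

A shift-reduce conflict occurs when an LR(0) state has both:
  - a complete (reduce) item [A → α .] (dot at the end), and
  - a shift item [B → β . c γ] (dot before a terminal).

Augment with X' → X and build the canonical LR(0) collection (I0 = CLOSURE({[X' → . X]}), then GOTO on every symbol after a dot until no new states appear). It has 11 states:
  I0: { [E → . ; id], [E → . E X id], [E → . e ;], [X → . E X E], [X → . E], [X' → . X] }  — shift
  I1: { [E → ; . id] }  — shift
  I2: { [E → . ; id], [E → . E X id], [E → . e ;], [E → E . X id], [X → . E X E], [X → . E], [X → E . X E], [X → E .] }  — shift, reduce
  I3: { [X' → X .] }  — accept
  I4: { [E → e . ;] }  — shift
  I5: { [E → e ; .] }  — reduce
  I6: { [E → . ; id], [E → . E X id], [E → . e ;], [E → E X . id], [X → E X . E] }  — shift
  I7: { [E → . ; id], [E → . E X id], [E → . e ;], [E → E . X id], [X → . E X E], [X → . E], [X → E X E .] }  — shift, reduce
  I8: { [E → E X id .] }  — reduce
  I9: { [E → E X . id] }  — shift
  I10: { [E → ; id .] }  — reduce

I2 contains reduce item [X → E .] and shift items [E → . ; id], [E → . e ;] — shift-reduce conflict.
I7 contains reduce item [X → E X E .] and shift items [E → . ; id], [E → . e ;] — shift-reduce conflict.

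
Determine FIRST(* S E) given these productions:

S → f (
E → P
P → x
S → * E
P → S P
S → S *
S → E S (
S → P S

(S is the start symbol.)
To compute FIRST(* S E), process the symbols left to right:
Symbol * is a terminal. Add '*' and stop.
FIRST(* S E) = { '*' }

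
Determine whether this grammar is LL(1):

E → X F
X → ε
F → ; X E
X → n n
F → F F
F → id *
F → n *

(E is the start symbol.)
Relevant sets:
  FIRST(F) = { ';', 'id', 'n' }
  FOLLOW(X) = { ';', 'id', 'n' }

For X:
  PREDICT(X → ε) = { ';', 'id', 'n' }
  PREDICT(X → n n) = { 'n' }
For F:
  PREDICT(F → ';' X E) = { ';' }
  PREDICT(F → F F) = { ';', 'id', 'n' }
  PREDICT(F → id '*') = { 'id' }
  PREDICT(F → n '*') = { 'n' }
E has a single production, so nothing to check there.

Conflict found: Predict set conflict for X: { 'n' }
The grammar is NOT LL(1).

Answer: No. Predict set conflict for X: { 'n' }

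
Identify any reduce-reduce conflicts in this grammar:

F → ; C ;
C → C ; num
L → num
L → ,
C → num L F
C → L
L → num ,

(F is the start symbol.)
Augment with F' → F and build the canonical LR(0) collection (I0 = CLOSURE({[F' → . F]}), then GOTO on every symbol after a dot until no new states appear). It has 14 states:
  I0: { [F → . ; C ;], [F' → . F] }  — shift
  I1: { [C → . C ; num], [C → . L], [C → . num L F], [F → ; . C ;], [L → . ,], [L → . num ,], [L → . num] }  — shift
  I2: { [F' → F .] }  — accept
  I3: { [L → , .] }  — reduce
  I4: { [C → C . ; num], [F → ; C . ;] }  — shift
  I5: { [C → L .] }  — reduce
  I6: { [C → num . L F], [L → . ,], [L → . num ,], [L → . num], [L → num . ,], [L → num .] }  — shift, reduce
  I7: { [L → , .], [L → num , .] }  — 2 reduces
  I8: { [C → num L . F], [F → . ; C ;] }  — shift
  I9: { [L → num . ,], [L → num .] }  — shift, reduce
  I10: { [L → num , .] }  — reduce
  I11: { [C → num L F .] }  — reduce
  I12: { [C → C ; . num], [F → ; C ; .] }  — shift, reduce
  I13: { [C → C ; num .] }  — reduce

I7 contains complete items [L → , .], [L → num , .] — reduce-reduce conflict.

Answer: Yes — I7: [L → , .] vs [L → num , .]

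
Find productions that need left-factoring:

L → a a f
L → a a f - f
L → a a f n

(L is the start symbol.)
Left-factoring is needed when two productions for the same non-terminal
share a common prefix on the right-hand side.

Productions for L:
  L → a a f
  L → a a f - f
  L → a a f n

Found common prefix 'a a f' in productions for L

Answer: Yes, L has productions with common prefix 'a a f'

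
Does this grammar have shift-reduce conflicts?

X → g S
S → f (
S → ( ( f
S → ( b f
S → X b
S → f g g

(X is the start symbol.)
No shift-reduce conflicts

A shift-reduce conflict occurs when an LR(0) state has both:
  - a complete (reduce) item [A → α .] (dot at the end), and
  - a shift item [B → β . c γ] (dot before a terminal).

Augment with X' → X and build the canonical LR(0) collection (I0 = CLOSURE({[X' → . X]}), then GOTO on every symbol after a dot until no new states appear). It has 15 states:
  I0: { [X → . g S], [X' → . X] }  — shift
  I1: { [X' → X .] }  — accept
  I2: { [S → . ( ( f], [S → . ( b f], [S → . X b], [S → . f (], [S → . f g g], [X → . g S], [X → g . S] }  — shift
  I3: { [S → ( . ( f], [S → ( . b f] }  — shift
  I4: { [X → g S .] }  — reduce
  I5: { [S → X . b] }  — shift
  I6: { [S → f . (], [S → f . g g] }  — shift
  I7: { [S → f ( .] }  — reduce
  I8: { [S → f g . g] }  — shift
  I9: { [S → f g g .] }  — reduce
  I10: { [S → X b .] }  — reduce
  I11: { [S → ( ( . f] }  — shift
  I12: { [S → ( b . f] }  — shift
  I13: { [S → ( b f .] }  — reduce
  I14: { [S → ( ( f .] }  — reduce

No state contains both a complete item and a shift item.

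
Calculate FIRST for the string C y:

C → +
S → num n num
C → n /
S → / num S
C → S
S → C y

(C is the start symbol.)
{ '+', '/', 'n', 'num' }

FIRST sets of the non-terminals involved (from the grammar, by fixed-point iteration):
  FIRST(C) = { '+', '/', 'n', 'num' }

To compute FIRST(C y), process the symbols left to right:
Symbol C is a non-terminal. Add FIRST(C) \ {ε} = { '+', '/', 'n', 'num' }
C is not nullable (ε ∉ FIRST(C)), so stop here.
FIRST(C y) = { '+', '/', 'n', 'num' }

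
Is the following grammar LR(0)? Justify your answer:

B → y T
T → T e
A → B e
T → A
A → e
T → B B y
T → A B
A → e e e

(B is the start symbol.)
Augment with B' → B and build the canonical LR(0) collection (I0 = CLOSURE({[B' → . B]}), then GOTO on every symbol after a dot until no new states appear). It has 14 states:
  I0: { [B → . y T], [B' → . B] }  — shift
  I1: { [B' → B .] }  — accept
  I2: { [A → . B e], [A → . e e e], [A → . e], [B → . y T], [B → y . T], [T → . A B], [T → . A], [T → . B B y], [T → . T e] }  — shift
  I3: { [B → . y T], [T → A . B], [T → A .] }  — shift, reduce
  I4: { [A → B . e], [B → . y T], [T → B . B y] }  — shift
  I5: { [B → y T .], [T → T . e] }  — shift, reduce
  I6: { [A → e . e e], [A → e .] }  — shift, reduce
  I7: { [A → e e . e] }  — shift
  I8: { [A → e e e .] }  — reduce
  I9: { [T → T e .] }  — reduce
  I10: { [T → B B . y] }  — shift
  I11: { [A → B e .] }  — reduce
  I12: { [T → B B y .] }  — reduce
  I13: { [T → A B .] }  — reduce

Conflict in state I3:
  Shift-reduce conflict between [T → A .] and [B → . y T]
So the grammar is NOT LR(0).

Answer: No. Shift-reduce conflict between [T → A .] and [B → . y T]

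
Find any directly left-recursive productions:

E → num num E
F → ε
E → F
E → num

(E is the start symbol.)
No direct left recursion

E → num num E: starts with num
F → ε: starts with ε
E → F: starts with F
E → num: starts with num

No direct left recursion found.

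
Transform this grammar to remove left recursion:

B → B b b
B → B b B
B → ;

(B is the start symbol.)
B is directly left-recursive. The standard transformation for
  A → A α₁ | ... | A α_m | β₁ | ... | β_n
is
  A  → β₁ A' | ... | β_n A'
  A' → α₁ A' | ... | α_m A' | ε

B → ; becomes B → ; B'
B → B b b becomes B' → b b B'
B → B b B becomes B' → b B B'
Add B' → ε

Resulting grammar:
B → ; B'
B' → b b B'
B' → b B B'
B' → ε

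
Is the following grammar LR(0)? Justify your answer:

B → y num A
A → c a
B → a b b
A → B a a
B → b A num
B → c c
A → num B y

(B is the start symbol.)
Yes, the grammar is LR(0)

A grammar is LR(0) if no state in the canonical LR(0) collection has:
  - both a shift item (dot before a terminal) and a complete item (shift-reduce conflict), or
  - two or more complete items (reduce-reduce conflict; the accept item [B' → B .] counts as a complete item here).

Augment with B' → B and build the canonical LR(0) collection (I0 = CLOSURE({[B' → . B]}), then GOTO on every symbol after a dot until no new states appear). It has 21 states:
  I0: { [B → . a b b], [B → . b A num], [B → . c c], [B → . y num A], [B' → . B] }  — shift
  I1: { [B' → B .] }  — accept
  I2: { [B → a . b b] }  — shift
  I3: { [A → . B a a], [A → . c a], [A → . num B y], [B → . a b b], [B → . b A num], [B → . c c], [B → . y num A], [B → b . A num] }  — shift
  I4: { [B → c . c] }  — shift
  I5: { [B → y . num A] }  — shift
  I6: { [A → . B a a], [A → . c a], [A → . num B y], [B → . a b b], [B → . b A num], [B → . c c], [B → . y num A], [B → y num . A] }  — shift
  I7: { [B → y num A .] }  — reduce
  I8: { [A → B . a a] }  — shift
  I9: { [A → c . a], [B → c . c] }  — shift
  I10: { [A → num . B y], [B → . a b b], [B → . b A num], [B → . c c], [B → . y num A] }  — shift
  I11: { [A → num B . y] }  — shift
  I12: { [A → num B y .] }  — reduce
  I13: { [A → c a .] }  — reduce
  I14: { [B → c c .] }  — reduce
  I15: { [A → B a . a] }  — shift
  I16: { [A → B a a .] }  — reduce
  I17: { [B → b A . num] }  — shift
  I18: { [B → b A num .] }  — reduce
  I19: { [B → a b . b] }  — shift
  I20: { [B → a b b .] }  — reduce

Every state is either a pure shift/goto state or contains exactly one complete item and nothing to shift — no conflicts. The grammar is LR(0).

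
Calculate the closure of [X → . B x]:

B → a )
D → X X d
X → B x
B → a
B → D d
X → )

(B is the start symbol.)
To compute CLOSURE, for each item [A → α.Bβ] where B is a non-terminal, add [B → .γ] for all productions B → γ; repeat for the newly added items until nothing changes.

Start with: [X → . B x]
  [X → . B x] has the dot before B: add [B → . a )], [B → . a], [B → . D d]
  [B → . D d] has the dot before D: add [D → . X X d]
  [D → . X X d] has the dot before X: add [X → . )]
No further items can be added.

CLOSURE = { [B → . D d], [B → . a )], [B → . a], [D → . X X d], [X → . )], [X → . B x] }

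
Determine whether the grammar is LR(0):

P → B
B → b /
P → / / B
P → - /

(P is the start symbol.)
Yes, the grammar is LR(0)

A grammar is LR(0) if no state in the canonical LR(0) collection has:
  - both a shift item (dot before a terminal) and a complete item (shift-reduce conflict), or
  - two or more complete items (reduce-reduce conflict; the accept item [P' → P .] counts as a complete item here).

Augment with P' → P and build the canonical LR(0) collection (I0 = CLOSURE({[P' → . P]}), then GOTO on every symbol after a dot until no new states appear). It has 10 states:
  I0: { [B → . b /], [P → . - /], [P → . / / B], [P → . B], [P' → . P] }  — shift
  I1: { [P → - . /] }  — shift
  I2: { [P → / . / B] }  — shift
  I3: { [P → B .] }  — reduce
  I4: { [P' → P .] }  — accept
  I5: { [B → b . /] }  — shift
  I6: { [B → b / .] }  — reduce
  I7: { [B → . b /], [P → / / . B] }  — shift
  I8: { [P → / / B .] }  — reduce
  I9: { [P → - / .] }  — reduce

Every state is either a pure shift/goto state or contains exactly one complete item and nothing to shift — no conflicts. The grammar is LR(0).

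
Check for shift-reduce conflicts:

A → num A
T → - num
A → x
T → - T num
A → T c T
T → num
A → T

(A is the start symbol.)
Yes — I3: [A → T .] vs [A → T . c T]; I4: [T → num .] vs [A → . num A]

A shift-reduce conflict occurs when an LR(0) state has both:
  - a complete (reduce) item [A → α .] (dot at the end), and
  - a shift item [B → β . c γ] (dot before a terminal).

Augment with A' → A and build the canonical LR(0) collection (I0 = CLOSURE({[A' → . A]}), then GOTO on every symbol after a dot until no new states appear). It has 13 states:
  I0: { [A → . T c T], [A → . T], [A → . num A], [A → . x], [A' → . A], [T → . - T num], [T → . - num], [T → . num] }  — shift
  I1: { [T → - . T num], [T → - . num], [T → . - T num], [T → . - num], [T → . num] }  — shift
  I2: { [A' → A .] }  — accept
  I3: { [A → T . c T], [A → T .] }  — shift, reduce
  I4: { [A → . T c T], [A → . T], [A → . num A], [A → . x], [A → num . A], [T → . - T num], [T → . - num], [T → . num], [T → num .] }  — shift, reduce
  I5: { [A → x .] }  — reduce
  I6: { [A → num A .] }  — reduce
  I7: { [A → T c . T], [T → . - T num], [T → . - num], [T → . num] }  — shift
  I8: { [A → T c T .] }  — reduce
  I9: { [T → num .] }  — reduce
  I10: { [T → - T . num] }  — shift
  I11: { [T → - num .], [T → num .] }  — 2 reduces
  I12: { [T → - T num .] }  — reduce

I3 contains reduce item [A → T .] and shift item [A → T . c T] — shift-reduce conflict.
I4 contains reduce item [T → num .] and shift items [A → . num A], [A → . x], [T → . - T num], [T → . - num], [T → . num] — shift-reduce conflict.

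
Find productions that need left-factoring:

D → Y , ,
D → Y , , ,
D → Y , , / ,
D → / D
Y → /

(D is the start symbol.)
Left-factoring is needed when two productions for the same non-terminal
share a common prefix on the right-hand side.

Productions for D:
  D → Y , ,
  D → Y , , ,
  D → Y , , / ,
  D → / D

Found common prefix 'Y , ,' in productions for D

Answer: Yes, D has productions with common prefix 'Y , ,'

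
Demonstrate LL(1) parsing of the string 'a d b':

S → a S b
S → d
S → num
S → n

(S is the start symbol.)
LL(1) parsing maintains a stack (initially the start symbol over $) and the input. At each step: if the stack top is a terminal, match it against the current input token; if it is a non-terminal N, replace it with the RHS of M[N, lookahead] (the unique production whose predict set contains the lookahead).

Stack is shown with the top on the left.

Stack    Input    Action
------------------------
S $      a d b $  output S → a S b
a S b $  a d b $  match 'a'
S b $    d b $    output S → d
d b $    d b $    match 'd'
b $      b $      match 'b'
$        $        accept

The string is accepted.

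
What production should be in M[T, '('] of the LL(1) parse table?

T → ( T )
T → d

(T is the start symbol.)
To find M[T, '('], we find productions for T where '(' is in the predict set (PREDICT(N → α) = (FIRST(α) \ {ε}) ∪ (FOLLOW(N) if α ⇒* ε)).

T → ( T ): PREDICT = { '(' }
  '(' is in predict set, so this production goes in M[T, '(']
T → d: PREDICT = { 'd' }

M[T, '('] = T → ( T )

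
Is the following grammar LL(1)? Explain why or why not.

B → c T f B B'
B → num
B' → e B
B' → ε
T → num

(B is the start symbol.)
Relevant sets:
  FOLLOW(B') = { $, 'e' }

For B:
  PREDICT(B → c T f B B') = { 'c' }
  PREDICT(B → num) = { 'num' }
For B':
  PREDICT(B' → e B) = { 'e' }
  PREDICT(B' → ε) = { $, 'e' }
T has a single production, so nothing to check there.

Conflict found: Predict set conflict for B': { 'e' }
The grammar is NOT LL(1).

Answer: No. Predict set conflict for B': { 'e' }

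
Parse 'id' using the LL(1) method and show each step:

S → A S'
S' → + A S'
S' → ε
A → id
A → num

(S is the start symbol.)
LL(1) parsing maintains a stack (initially the start symbol over $) and the input. At each step: if the stack top is a terminal, match it against the current input token; if it is a non-terminal N, replace it with the RHS of M[N, lookahead] (the unique production whose predict set contains the lookahead).

Stack is shown with the top on the left.

Stack    Input  Action
----------------------
S $      id $   output S → A S'
A S' $   id $   output A → id
id S' $  id $   match 'id'
S' $     $      output S' → ε
$        $      accept

The string is accepted.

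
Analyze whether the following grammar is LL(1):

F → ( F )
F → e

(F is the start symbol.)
Yes, the grammar is LL(1).

A grammar is LL(1) if for each non-terminal N with multiple productions, the predict sets of those productions are pairwise disjoint, where PREDICT(N → α) = (FIRST(α) \ {ε}) ∪ (FOLLOW(N) if α ⇒* ε).

For F:
  PREDICT(F → '(' F ')') = { '(' }
  PREDICT(F → e) = { 'e' }

All predict sets are disjoint. The grammar IS LL(1).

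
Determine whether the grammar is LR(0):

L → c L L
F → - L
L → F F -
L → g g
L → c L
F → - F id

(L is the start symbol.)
No. Shift-reduce conflict between [L → c L .] and [F → . - F id]

Augment with L' → L and build the canonical LR(0) collection (I0 = CLOSURE({[L' → . L]}), then GOTO on every symbol after a dot until no new states appear). It has 14 states:
  I0: { [F → . - F id], [F → . - L], [L → . F F -], [L → . c L L], [L → . c L], [L → . g g], [L' → . L] }  — shift
  I1: { [F → - . F id], [F → - . L], [F → . - F id], [F → . - L], [L → . F F -], [L → . c L L], [L → . c L], [L → . g g] }  — shift
  I2: { [F → . - F id], [F → . - L], [L → F . F -] }  — shift
  I3: { [L' → L .] }  — accept
  I4: { [F → . - F id], [F → . - L], [L → . F F -], [L → . c L L], [L → . c L], [L → . g g], [L → c . L L], [L → c . L] }  — shift
  I5: { [L → g . g] }  — shift
  I6: { [L → g g .] }  — reduce
  I7: { [F → . - F id], [F → . - L], [L → . F F -], [L → . c L L], [L → . c L], [L → . g g], [L → c L . L], [L → c L .] }  — shift, reduce
  I8: { [L → c L L .] }  — reduce
  I9: { [L → F F . -] }  — shift
  I10: { [L → F F - .] }  — reduce
  I11: { [F → - F . id], [F → . - F id], [F → . - L], [L → F . F -] }  — shift
  I12: { [F → - L .] }  — reduce
  I13: { [F → - F id .] }  — reduce

Conflict in state I7:
  Shift-reduce conflict between [L → c L .] and [F → . - F id]
So the grammar is NOT LR(0).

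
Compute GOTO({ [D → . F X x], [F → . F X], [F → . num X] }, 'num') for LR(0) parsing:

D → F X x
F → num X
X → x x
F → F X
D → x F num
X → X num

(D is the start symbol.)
{ [F → num . X], [X → . X num], [X → . x x] }

GOTO(I, 'num') = CLOSURE({ [A → αX.β] : [A → α.Xβ] ∈ I, X = 'num' })

Items with dot before 'num', with the dot advanced:
  [F → . num X] → [F → num . X]
Closure of the advanced items:
  [F → num . X] has the dot before X: add [X → . x x], [X → . X num]

GOTO = { [F → num . X], [X → . X num], [X → . x x] }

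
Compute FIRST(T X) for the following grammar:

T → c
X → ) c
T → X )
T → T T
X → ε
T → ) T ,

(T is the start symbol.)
{ ')', 'c' }

FIRST sets of the non-terminals involved (from the grammar, by fixed-point iteration):
  FIRST(T) = { ')', 'c' }

To compute FIRST(T X), process the symbols left to right:
Symbol T is a non-terminal. Add FIRST(T) \ {ε} = { ')', 'c' }
T is not nullable (ε ∉ FIRST(T)), so stop here.
FIRST(T X) = { ')', 'c' }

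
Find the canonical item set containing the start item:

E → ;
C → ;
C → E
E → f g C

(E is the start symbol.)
First, augment the grammar with E' → E
I₀ = CLOSURE({ [E' → . E] }):
  [E' → . E] has the dot before E: add [E → . ;], [E → . f g C]
No further items can be added.

I₀ = { [E → . ;], [E → . f g C], [E' → . E] }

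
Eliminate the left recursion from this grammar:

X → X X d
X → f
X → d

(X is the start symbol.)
X → f X'
X → d X'
X' → X d X'
X' → ε

X is directly left-recursive. The standard transformation for
  A → A α₁ | ... | A α_m | β₁ | ... | β_n
is
  A  → β₁ A' | ... | β_n A'
  A' → α₁ A' | ... | α_m A' | ε

X → f becomes X → f X'
X → d becomes X → d X'
X → X X d becomes X' → X d X'
Add X' → ε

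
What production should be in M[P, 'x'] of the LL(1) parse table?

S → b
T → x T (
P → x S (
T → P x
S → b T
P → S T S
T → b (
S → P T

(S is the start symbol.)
P → x S (, P → S T S

To find M[P, 'x'], we find productions for P where 'x' is in the predict set (PREDICT(N → α) = (FIRST(α) \ {ε}) ∪ (FOLLOW(N) if α ⇒* ε)).

Relevant sets:
  FIRST(S) = { 'b', 'x' }

P → x S (: PREDICT = { 'x' }
  'x' is in predict set, so this production goes in M[P, 'x']
P → S T S: PREDICT = { 'b', 'x' }
  'x' is in predict set, so this production goes in M[P, 'x']

M[P, 'x'] = P → x S (, P → S T S  (a multiply-defined cell — the grammar is not LL(1))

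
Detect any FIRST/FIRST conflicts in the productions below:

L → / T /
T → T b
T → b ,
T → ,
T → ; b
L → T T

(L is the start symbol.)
Yes. T → T b / T → b ',' on { 'b' }; T → T b / T → ',' on { ',' }; T → T b / T → ';' b on { ';' }

A FIRST/FIRST conflict occurs when two productions N → α and N → β for the same non-terminal have FIRST(α) ∩ FIRST(β) ≠ ∅ (with ε ∈ FIRST of a nullable right-hand side, so two nullable alternatives also conflict).

FIRST sets of the non-terminals at (or reachable through a nullable prefix from) the front of some alternative:
  FIRST(T) = { ',', ';', 'b' }

Productions for L:
  L → / T /: FIRST = { '/' }
  L → T T: FIRST = { ',', ';', 'b' }
Productions for T:
  T → T b: FIRST = { ',', ';', 'b' }
  T → b ,: FIRST = { 'b' }
  T → ,: FIRST = { ',' }
  T → ; b: FIRST = { ';' }

Conflict for T: T → T b and T → b ,
  Overlap: { 'b' }
Conflict for T: T → T b and T → ,
  Overlap: { ',' }
Conflict for T: T → T b and T → ; b
  Overlap: { ';' }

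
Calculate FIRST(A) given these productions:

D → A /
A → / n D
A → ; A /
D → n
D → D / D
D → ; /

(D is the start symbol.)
{ '/', ';' }

To compute FIRST(A), examine every production with A on the left-hand side, reading each right-hand side left to right until a non-nullable symbol is reached.

From A → / n D:
  - '/' is a terminal: add '/' and stop
From A → ; A /:
  - ';' is a terminal: add ';' and stop

Collecting: FIRST(A) = { '/', ';' }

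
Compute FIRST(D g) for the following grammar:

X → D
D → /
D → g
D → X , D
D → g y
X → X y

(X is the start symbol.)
FIRST sets of the non-terminals involved (from the grammar, by fixed-point iteration):
  FIRST(D) = { '/', 'g' }

To compute FIRST(D g), process the symbols left to right:
Symbol D is a non-terminal. Add FIRST(D) \ {ε} = { '/', 'g' }
D is not nullable (ε ∉ FIRST(D)), so stop here.
FIRST(D g) = { '/', 'g' }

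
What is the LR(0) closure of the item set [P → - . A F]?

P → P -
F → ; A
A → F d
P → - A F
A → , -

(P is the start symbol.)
To compute CLOSURE, for each item [A → α.Bβ] where B is a non-terminal, add [B → .γ] for all productions B → γ; repeat for the newly added items until nothing changes.

Start with: [P → - . A F]
  [P → - . A F] has the dot before A: add [A → . F d], [A → . , -]
  [A → . F d] has the dot before F: add [F → . ; A]
No further items can be added.

CLOSURE = { [A → . , -], [A → . F d], [F → . ; A], [P → - . A F] }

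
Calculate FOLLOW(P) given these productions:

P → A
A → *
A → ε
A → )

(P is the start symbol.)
P is the start symbol, so $ ∈ FOLLOW(P).
P does not occur on any right-hand side.

Taking the union: FOLLOW(P) = { $ }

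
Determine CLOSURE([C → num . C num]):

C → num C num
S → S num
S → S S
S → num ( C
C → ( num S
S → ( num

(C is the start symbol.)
Start with: [C → num . C num]
  [C → num . C num] has the dot before C: add [C → . num C num], [C → . ( num S]
No further items can be added.

CLOSURE = { [C → . ( num S], [C → . num C num], [C → num . C num] }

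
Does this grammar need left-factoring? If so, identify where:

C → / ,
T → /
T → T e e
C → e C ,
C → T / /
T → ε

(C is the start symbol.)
No, left-factoring is not needed

Left-factoring is needed when two productions for the same non-terminal
share a common prefix on the right-hand side.

Productions for C:
  C → / ,
  C → e C ,
  C → T / /
Productions for T:
  T → /
  T → T e e
  T → ε

No common prefixes found.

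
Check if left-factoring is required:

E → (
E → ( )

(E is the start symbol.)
Left-factoring is needed when two productions for the same non-terminal
share a common prefix on the right-hand side.

Productions for E:
  E → (
  E → ( )

Found common prefix '(' in productions for E

Answer: Yes, E has productions with common prefix '('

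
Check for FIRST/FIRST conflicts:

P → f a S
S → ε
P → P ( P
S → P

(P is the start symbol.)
Yes. P → f a S / P → P '(' P on { 'f' }

FIRST sets of the non-terminals at (or reachable through a nullable prefix from) the front of some alternative:
  FIRST(P) = { 'f' }

Productions for P:
  P → f a S: FIRST = { 'f' }
  P → P ( P: FIRST = { 'f' }
Productions for S:
  S → ε: FIRST = { ε }
  S → P: FIRST = { 'f' }

Conflict for P: P → f a S and P → P ( P
  Overlap: { 'f' }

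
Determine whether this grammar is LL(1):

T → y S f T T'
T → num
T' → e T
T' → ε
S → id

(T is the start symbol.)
Relevant sets:
  FOLLOW(T') = { $, 'e' }

For T:
  PREDICT(T → y S f T T') = { 'y' }
  PREDICT(T → num) = { 'num' }
For T':
  PREDICT(T' → e T) = { 'e' }
  PREDICT(T' → ε) = { $, 'e' }
S has a single production, so nothing to check there.

Conflict found: Predict set conflict for T': { 'e' }
The grammar is NOT LL(1).

Answer: No. Predict set conflict for T': { 'e' }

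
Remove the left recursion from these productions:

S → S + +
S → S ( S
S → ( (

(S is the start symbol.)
S → ( ( S'
S' → + + S'
S' → ( S S'
S' → ε

S is directly left-recursive. The standard transformation for
  A → A α₁ | ... | A α_m | β₁ | ... | β_n
is
  A  → β₁ A' | ... | β_n A'
  A' → α₁ A' | ... | α_m A' | ε

S → ( ( becomes S → ( ( S'
S → S + + becomes S' → + + S'
S → S ( S becomes S' → ( S S'
Add S' → ε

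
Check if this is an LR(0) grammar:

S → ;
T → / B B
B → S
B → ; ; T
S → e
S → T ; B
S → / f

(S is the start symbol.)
Augment with S' → S and build the canonical LR(0) collection (I0 = CLOSURE({[S' → . S]}), then GOTO on every symbol after a dot until no new states appear). It has 16 states:
  I0: { [S → . / f], [S → . ;], [S → . T ; B], [S → . e], [S' → . S], [T → . / B B] }  — shift
  I1: { [B → . ; ; T], [B → . S], [S → . / f], [S → . ;], [S → . T ; B], [S → . e], [S → / . f], [T → . / B B], [T → / . B B] }  — shift
  I2: { [S → ; .] }  — reduce
  I3: { [S' → S .] }  — accept
  I4: { [S → T . ; B] }  — shift
  I5: { [S → e .] }  — reduce
  I6: { [B → . ; ; T], [B → . S], [S → . / f], [S → . ;], [S → . T ; B], [S → . e], [S → T ; . B], [T → . / B B] }  — shift
  I7: { [B → ; . ; T], [S → ; .] }  — shift, reduce
  I8: { [S → T ; B .] }  — reduce
  I9: { [B → S .] }  — reduce
  I10: { [B → ; ; . T], [T → . / B B] }  — shift
  I11: { [B → . ; ; T], [B → . S], [S → . / f], [S → . ;], [S → . T ; B], [S → . e], [T → . / B B], [T → / . B B] }  — shift
  I12: { [B → ; ; T .] }  — reduce
  I13: { [B → . ; ; T], [B → . S], [S → . / f], [S → . ;], [S → . T ; B], [S → . e], [T → . / B B], [T → / B . B] }  — shift
  I14: { [T → / B B .] }  — reduce
  I15: { [S → / f .] }  — reduce

Conflict in state I7:
  Shift-reduce conflict between [S → ; .] and [B → ; . ; T]
So the grammar is NOT LR(0).

Answer: No. Shift-reduce conflict between [S → ; .] and [B → ; . ; T]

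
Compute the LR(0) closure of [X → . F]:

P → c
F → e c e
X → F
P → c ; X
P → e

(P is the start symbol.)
{ [F → . e c e], [X → . F] }

To compute CLOSURE, for each item [A → α.Bβ] where B is a non-terminal, add [B → .γ] for all productions B → γ; repeat for the newly added items until nothing changes.

Start with: [X → . F]
  [X → . F] has the dot before F: add [F → . e c e]
No further items can be added.

CLOSURE = { [F → . e c e], [X → . F] }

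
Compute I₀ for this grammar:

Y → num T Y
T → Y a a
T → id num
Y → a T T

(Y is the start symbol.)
{ [Y → . a T T], [Y → . num T Y], [Y' → . Y] }

First, augment the grammar with Y' → Y
I₀ = CLOSURE({ [Y' → . Y] }):
  [Y' → . Y] has the dot before Y: add [Y → . num T Y], [Y → . a T T]
No further items can be added.

I₀ = { [Y → . a T T], [Y → . num T Y], [Y' → . Y] }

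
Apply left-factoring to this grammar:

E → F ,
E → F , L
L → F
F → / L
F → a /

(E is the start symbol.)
E → F , E'
E' → ε
E' → L
L → F
F → / L
F → a /

Left-factoring transforms A → αβ₁ | αβ₂ into A → αA' and A' → β₁ | β₂
(α is the longest common prefix among the alternatives). Repeat until
no nonterminal has two alternatives with a common prefix.

Round 1: E has alternatives sharing prefix 'F ,'. Introduce E': E → F , E'
  Add: E' → ε
  Add: E' → L

No remaining common prefixes — done.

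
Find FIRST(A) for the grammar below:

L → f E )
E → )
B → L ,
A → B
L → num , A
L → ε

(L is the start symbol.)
{ ',', 'f', 'num' }

To compute FIRST(A), examine every production with A on the left-hand side, reading each right-hand side left to right until a non-nullable symbol is reached.

FIRST sets of the other non-terminals involved (by the same procedure, iterated to a fixed point):
  FIRST(B) = { ',', 'f', 'num' }

From A → B:
  - B is a non-terminal: add FIRST(B) \ {ε} = { ',', 'f', 'num' }
    B is not nullable, so stop

Collecting: FIRST(A) = { ',', 'f', 'num' }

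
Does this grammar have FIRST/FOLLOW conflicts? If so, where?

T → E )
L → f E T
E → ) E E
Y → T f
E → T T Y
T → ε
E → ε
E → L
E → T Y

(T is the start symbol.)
A FIRST/FOLLOW conflict occurs when a non-terminal N has a nullable alternative N → β (β ⇒* ε) and another alternative N → α with FIRST(α) ∩ FOLLOW(N) ≠ ∅: on such a lookahead the parser cannot decide between expanding α and letting N vanish via β.

Nullable non-terminals: E, T.
FIRST sets used below: FIRST(T) = { ')', 'f', ε }, FIRST(Y) = { ')', 'f' }, FIRST(L) = { 'f' }, FIRST(E) = { ')', 'f', ε }

E: nullable alternative(s) E → ε; FOLLOW(E) = { ')', 'f' }
  E → ) E E: FIRST \ {ε} = { ')' } — overlaps FOLLOW(E) on { ')' }: CONFLICT
  E → T T Y: FIRST \ {ε} = { ')', 'f' } — overlaps FOLLOW(E) on { ')', 'f' }: CONFLICT
  E → ε: FIRST \ {ε} = { } — this is the only nullable alternative, skip
  E → L: FIRST \ {ε} = { 'f' } — overlaps FOLLOW(E) on { 'f' }: CONFLICT
  E → T Y: FIRST \ {ε} = { ')', 'f' } — overlaps FOLLOW(E) on { ')', 'f' }: CONFLICT

T: nullable alternative(s) T → ε; FOLLOW(T) = { $, ')', 'f' }
  T → E ): FIRST \ {ε} = { ')', 'f' } — overlaps FOLLOW(T) on { ')', 'f' }: CONFLICT
  T → ε: FIRST \ {ε} = { } — this is the only nullable alternative, skip

L, Y have no nullable alternative, so no FIRST/FOLLOW check is needed there.

So the grammar has 5 FIRST/FOLLOW conflicts (marked CONFLICT above).

Answer: Yes. T → E ')' with FOLLOW(T) on { ')', 'f' }; E → ')' E E with FOLLOW(E) on { ')' }; E → T T Y with FOLLOW(E) on { ')', 'f' }; E → L with FOLLOW(E) on { 'f' }; E → T Y with FOLLOW(E) on { ')', 'f' }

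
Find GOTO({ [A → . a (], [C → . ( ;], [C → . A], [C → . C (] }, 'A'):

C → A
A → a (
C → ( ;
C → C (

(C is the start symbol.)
GOTO(I, 'A') = CLOSURE({ [A → αX.β] : [A → α.Xβ] ∈ I, X = 'A' })

Items with dot before 'A', with the dot advanced:
  [C → . A] → [C → A .]
Closure adds nothing (no advanced item has the dot before a non-terminal).

GOTO = { [C → A .] }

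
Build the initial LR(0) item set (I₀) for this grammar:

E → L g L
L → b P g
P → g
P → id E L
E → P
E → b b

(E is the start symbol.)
First, augment the grammar with E' → E
I₀ = CLOSURE({ [E' → . E] }):
  [E' → . E] has the dot before E: add [E → . L g L], [E → . P], [E → . b b]
  [E → . L g L] has the dot before L: add [L → . b P g]
  [E → . P] has the dot before P: add [P → . g], [P → . id E L]
No further items can be added.

I₀ = { [E → . L g L], [E → . P], [E → . b b], [E' → . E], [L → . b P g], [P → . g], [P → . id E L] }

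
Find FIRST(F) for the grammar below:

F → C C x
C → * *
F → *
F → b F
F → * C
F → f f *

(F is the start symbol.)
To compute FIRST(F), examine every production with F on the left-hand side, reading each right-hand side left to right until a non-nullable symbol is reached.

FIRST sets of the other non-terminals involved (by the same procedure, iterated to a fixed point):
  FIRST(C) = { '*' }

From F → C C x:
  - C is a non-terminal: add FIRST(C) \ {ε} = { '*' }
    C is not nullable, so stop
From F → *:
  - '*' is a terminal: add '*' and stop
From F → b F:
  - b is a terminal: add 'b' and stop
From F → * C:
  - '*' is a terminal: add '*' and stop
From F → f f *:
  - f is a terminal: add 'f' and stop

Collecting: FIRST(F) = { '*', 'b', 'f' }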